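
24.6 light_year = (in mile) 1.446e+14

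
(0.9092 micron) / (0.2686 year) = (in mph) 2.401e-13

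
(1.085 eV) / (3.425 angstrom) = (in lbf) 1.141e-10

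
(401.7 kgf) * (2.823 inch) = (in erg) 2.825e+09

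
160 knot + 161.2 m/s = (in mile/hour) 544.7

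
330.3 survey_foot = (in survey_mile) 0.06256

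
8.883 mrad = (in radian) 0.008883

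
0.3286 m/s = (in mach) 0.0009651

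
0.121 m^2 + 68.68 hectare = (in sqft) 7.393e+06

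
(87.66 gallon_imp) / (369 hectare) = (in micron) 0.108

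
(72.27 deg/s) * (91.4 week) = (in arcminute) 2.397e+11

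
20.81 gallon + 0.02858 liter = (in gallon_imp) 17.33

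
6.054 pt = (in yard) 0.002336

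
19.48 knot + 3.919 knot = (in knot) 23.4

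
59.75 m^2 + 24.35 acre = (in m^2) 9.86e+04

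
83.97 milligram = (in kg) 8.397e-05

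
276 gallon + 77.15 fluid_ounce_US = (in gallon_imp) 230.3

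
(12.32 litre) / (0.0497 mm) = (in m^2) 247.9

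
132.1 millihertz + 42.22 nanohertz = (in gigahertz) 1.321e-10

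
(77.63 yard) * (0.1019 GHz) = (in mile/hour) 1.618e+10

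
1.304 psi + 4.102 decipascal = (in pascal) 8991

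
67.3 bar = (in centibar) 6730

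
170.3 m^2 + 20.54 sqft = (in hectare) 0.01722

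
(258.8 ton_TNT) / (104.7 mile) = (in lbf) 1.445e+06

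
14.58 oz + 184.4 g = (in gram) 597.7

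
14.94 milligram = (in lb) 3.294e-05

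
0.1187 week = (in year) 0.002276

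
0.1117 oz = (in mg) 3167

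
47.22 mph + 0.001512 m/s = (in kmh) 76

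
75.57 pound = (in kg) 34.28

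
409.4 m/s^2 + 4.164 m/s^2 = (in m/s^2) 413.6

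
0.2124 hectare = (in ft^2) 2.286e+04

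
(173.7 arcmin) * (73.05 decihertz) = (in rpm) 3.525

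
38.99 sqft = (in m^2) 3.622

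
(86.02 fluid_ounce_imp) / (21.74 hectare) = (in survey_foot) 3.688e-08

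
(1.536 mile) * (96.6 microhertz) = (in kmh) 0.8596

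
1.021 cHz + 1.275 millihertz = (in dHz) 0.1148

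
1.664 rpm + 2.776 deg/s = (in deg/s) 12.76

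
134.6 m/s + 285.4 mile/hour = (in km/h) 943.9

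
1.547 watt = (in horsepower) 0.002075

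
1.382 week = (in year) 0.0265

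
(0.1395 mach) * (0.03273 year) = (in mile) 3.046e+04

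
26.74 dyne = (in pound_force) 6.011e-05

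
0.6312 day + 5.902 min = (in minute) 914.8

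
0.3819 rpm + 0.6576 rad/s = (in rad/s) 0.6976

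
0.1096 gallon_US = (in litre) 0.4149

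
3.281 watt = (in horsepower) 0.0044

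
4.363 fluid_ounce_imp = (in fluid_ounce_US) 4.192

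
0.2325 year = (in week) 12.12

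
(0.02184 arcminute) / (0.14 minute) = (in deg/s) 4.333e-05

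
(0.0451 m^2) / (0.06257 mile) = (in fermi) 4.479e+11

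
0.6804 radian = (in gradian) 43.32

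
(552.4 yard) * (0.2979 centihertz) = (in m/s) 1.505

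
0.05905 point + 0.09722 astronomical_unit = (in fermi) 1.454e+25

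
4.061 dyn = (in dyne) 4.061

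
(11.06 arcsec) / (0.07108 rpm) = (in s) 0.007204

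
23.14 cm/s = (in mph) 0.5176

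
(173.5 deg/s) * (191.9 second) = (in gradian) 3.699e+04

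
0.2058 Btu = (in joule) 217.1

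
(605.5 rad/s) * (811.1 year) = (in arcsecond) 3.195e+18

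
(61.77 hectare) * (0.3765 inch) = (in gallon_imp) 1.299e+06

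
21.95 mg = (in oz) 0.0007743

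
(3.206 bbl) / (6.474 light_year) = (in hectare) 8.322e-22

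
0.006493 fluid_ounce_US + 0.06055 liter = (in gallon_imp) 0.01336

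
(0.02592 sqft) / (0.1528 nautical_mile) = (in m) 8.509e-06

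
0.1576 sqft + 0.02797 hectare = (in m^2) 279.7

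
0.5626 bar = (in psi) 8.16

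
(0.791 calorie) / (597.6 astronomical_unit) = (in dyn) 3.702e-09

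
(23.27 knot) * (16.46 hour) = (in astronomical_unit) 4.742e-06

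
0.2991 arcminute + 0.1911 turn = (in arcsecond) 2.477e+05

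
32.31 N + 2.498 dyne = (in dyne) 3.231e+06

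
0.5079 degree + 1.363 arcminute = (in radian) 0.009261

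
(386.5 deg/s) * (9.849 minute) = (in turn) 634.4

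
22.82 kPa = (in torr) 171.2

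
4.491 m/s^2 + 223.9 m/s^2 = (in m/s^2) 228.4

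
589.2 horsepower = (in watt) 4.394e+05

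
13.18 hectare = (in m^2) 1.318e+05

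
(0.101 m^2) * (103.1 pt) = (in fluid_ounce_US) 124.2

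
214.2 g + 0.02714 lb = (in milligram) 2.265e+05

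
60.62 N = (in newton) 60.62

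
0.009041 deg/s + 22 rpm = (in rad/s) 2.304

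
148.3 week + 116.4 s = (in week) 148.3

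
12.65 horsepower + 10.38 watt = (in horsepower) 12.66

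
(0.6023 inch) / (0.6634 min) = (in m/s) 0.0003843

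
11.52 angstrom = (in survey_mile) 7.158e-13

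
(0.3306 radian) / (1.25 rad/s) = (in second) 0.2645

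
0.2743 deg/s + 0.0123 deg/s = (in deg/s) 0.2866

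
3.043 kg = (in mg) 3.043e+06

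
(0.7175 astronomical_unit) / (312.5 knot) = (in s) 6.677e+08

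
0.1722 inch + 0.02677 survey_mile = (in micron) 4.309e+07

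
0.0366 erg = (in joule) 3.66e-09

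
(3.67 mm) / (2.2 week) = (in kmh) 9.93e-09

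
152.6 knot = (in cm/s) 7850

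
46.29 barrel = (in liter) 7360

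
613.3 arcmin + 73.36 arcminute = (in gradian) 12.72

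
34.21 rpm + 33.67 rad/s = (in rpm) 355.7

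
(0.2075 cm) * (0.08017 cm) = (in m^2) 1.664e-06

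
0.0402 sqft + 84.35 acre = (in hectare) 34.14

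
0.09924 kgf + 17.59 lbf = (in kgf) 8.078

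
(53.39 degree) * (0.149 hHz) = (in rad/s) 13.88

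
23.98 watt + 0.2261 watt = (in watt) 24.21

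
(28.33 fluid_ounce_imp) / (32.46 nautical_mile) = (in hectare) 1.339e-12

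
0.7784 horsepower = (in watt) 580.5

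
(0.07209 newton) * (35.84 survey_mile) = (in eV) 2.595e+22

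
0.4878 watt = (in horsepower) 0.0006542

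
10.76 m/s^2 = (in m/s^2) 10.76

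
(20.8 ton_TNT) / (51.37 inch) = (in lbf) 1.499e+10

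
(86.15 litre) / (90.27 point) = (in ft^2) 29.12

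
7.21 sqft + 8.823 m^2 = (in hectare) 0.0009493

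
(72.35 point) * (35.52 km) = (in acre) 0.224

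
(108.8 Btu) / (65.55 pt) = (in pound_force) 1.116e+06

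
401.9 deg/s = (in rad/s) 7.014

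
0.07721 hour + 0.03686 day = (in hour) 0.9618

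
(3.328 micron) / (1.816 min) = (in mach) 8.97e-11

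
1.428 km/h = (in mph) 0.8873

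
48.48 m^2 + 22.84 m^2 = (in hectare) 0.007132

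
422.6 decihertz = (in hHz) 0.4226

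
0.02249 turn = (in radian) 0.1413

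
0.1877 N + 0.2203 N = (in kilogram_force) 0.0416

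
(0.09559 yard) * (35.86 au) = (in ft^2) 5.047e+12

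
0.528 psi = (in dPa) 3.64e+04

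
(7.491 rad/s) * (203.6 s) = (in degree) 8.739e+04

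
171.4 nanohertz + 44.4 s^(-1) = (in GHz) 4.44e-08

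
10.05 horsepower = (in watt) 7494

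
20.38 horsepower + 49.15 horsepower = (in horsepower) 69.53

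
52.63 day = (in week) 7.519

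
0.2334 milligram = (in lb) 5.146e-07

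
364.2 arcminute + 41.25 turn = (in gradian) 1.651e+04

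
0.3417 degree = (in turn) 0.0009492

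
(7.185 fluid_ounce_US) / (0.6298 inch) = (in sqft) 0.143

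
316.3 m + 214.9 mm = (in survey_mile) 0.1967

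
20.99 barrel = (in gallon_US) 881.6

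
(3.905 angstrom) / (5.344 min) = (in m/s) 1.218e-12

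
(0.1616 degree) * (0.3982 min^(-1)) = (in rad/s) 1.872e-05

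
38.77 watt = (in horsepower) 0.05199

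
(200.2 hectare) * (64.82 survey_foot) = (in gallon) 1.045e+10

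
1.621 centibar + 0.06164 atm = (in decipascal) 7.867e+04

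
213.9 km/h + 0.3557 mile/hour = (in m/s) 59.58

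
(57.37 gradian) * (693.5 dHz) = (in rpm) 596.8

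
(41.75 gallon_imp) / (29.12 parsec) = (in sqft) 2.274e-18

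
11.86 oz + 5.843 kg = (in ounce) 218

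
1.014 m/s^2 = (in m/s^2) 1.014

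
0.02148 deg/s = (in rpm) 0.00358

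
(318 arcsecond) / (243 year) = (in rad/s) 2.012e-13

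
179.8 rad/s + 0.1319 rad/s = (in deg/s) 1.031e+04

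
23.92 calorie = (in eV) 6.247e+20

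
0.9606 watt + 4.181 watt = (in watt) 5.142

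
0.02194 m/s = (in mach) 6.443e-05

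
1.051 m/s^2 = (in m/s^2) 1.051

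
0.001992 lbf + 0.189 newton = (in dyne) 1.979e+04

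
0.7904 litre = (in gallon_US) 0.2088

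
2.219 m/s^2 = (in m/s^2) 2.219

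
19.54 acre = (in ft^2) 8.512e+05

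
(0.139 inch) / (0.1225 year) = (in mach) 2.684e-12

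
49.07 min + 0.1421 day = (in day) 0.1762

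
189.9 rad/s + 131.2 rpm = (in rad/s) 203.6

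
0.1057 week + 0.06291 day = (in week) 0.1147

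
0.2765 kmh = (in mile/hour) 0.1718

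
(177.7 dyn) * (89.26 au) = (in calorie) 5.671e+09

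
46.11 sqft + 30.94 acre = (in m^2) 1.252e+05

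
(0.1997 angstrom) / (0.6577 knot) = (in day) 6.831e-16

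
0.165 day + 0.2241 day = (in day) 0.3891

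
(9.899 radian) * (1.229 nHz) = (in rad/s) 1.217e-08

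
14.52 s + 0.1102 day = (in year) 0.0003024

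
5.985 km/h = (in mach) 0.004883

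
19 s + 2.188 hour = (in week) 0.01306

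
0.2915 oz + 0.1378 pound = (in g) 70.77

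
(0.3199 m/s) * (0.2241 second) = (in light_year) 7.578e-18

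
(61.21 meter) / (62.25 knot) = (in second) 1.911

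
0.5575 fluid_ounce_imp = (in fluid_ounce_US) 0.5356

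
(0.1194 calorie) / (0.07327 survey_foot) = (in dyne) 2.237e+06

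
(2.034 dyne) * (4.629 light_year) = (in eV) 5.56e+30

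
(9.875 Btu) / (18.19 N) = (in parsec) 1.856e-14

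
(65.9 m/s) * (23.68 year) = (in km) 4.921e+07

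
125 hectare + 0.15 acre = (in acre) 309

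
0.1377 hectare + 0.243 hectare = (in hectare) 0.3807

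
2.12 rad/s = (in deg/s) 121.5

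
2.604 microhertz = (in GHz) 2.604e-15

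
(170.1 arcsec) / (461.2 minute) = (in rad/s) 2.98e-08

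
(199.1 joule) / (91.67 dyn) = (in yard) 2.375e+05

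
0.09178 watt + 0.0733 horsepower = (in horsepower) 0.07342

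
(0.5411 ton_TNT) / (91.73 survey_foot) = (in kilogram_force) 8.257e+06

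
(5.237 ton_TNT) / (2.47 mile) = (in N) 5.512e+06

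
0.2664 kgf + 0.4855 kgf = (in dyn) 7.374e+05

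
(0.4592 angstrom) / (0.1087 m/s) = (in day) 4.889e-15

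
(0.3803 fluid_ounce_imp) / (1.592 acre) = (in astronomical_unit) 1.121e-20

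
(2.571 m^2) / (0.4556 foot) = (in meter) 18.51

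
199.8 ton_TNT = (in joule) 8.36e+11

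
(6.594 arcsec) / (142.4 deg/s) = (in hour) 3.573e-09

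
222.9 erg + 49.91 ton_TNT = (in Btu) 1.979e+08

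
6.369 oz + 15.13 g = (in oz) 6.903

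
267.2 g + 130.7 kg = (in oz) 4620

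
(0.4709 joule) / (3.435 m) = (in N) 0.1371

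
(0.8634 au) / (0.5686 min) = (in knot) 7.359e+09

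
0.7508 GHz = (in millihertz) 7.508e+11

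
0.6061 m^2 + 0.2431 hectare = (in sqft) 2.617e+04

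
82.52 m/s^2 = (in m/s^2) 82.52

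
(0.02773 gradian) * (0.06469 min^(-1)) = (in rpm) 4.485e-06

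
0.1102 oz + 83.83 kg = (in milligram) 8.383e+07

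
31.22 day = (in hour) 749.3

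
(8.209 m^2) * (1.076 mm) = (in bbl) 0.05556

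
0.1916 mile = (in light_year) 3.259e-14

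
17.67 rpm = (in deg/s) 106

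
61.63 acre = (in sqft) 2.685e+06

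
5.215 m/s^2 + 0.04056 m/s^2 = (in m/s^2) 5.256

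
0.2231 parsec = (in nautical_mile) 3.717e+12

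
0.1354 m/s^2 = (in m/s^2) 0.1354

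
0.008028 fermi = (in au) 5.366e-29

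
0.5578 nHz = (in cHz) 5.578e-08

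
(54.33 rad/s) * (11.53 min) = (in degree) 2.153e+06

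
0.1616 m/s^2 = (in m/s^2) 0.1616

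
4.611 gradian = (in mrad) 72.43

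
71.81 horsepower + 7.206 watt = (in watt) 5.356e+04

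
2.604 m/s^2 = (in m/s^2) 2.604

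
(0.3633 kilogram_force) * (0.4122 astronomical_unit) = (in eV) 1.371e+30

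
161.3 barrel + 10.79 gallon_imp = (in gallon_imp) 5652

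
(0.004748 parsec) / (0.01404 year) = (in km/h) 1.191e+09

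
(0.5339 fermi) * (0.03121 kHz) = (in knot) 3.239e-14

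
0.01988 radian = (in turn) 0.003164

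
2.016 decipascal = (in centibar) 0.0002016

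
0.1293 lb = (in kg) 0.05865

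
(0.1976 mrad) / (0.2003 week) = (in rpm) 1.558e-08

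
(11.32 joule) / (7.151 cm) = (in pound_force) 35.59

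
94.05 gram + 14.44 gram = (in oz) 3.827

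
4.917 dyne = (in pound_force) 1.105e-05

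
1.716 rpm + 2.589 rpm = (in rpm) 4.305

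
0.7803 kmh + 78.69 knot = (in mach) 0.1195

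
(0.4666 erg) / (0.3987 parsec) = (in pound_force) 8.526e-25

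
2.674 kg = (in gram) 2674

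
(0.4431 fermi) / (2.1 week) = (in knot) 6.782e-22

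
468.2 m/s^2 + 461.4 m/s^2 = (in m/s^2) 929.6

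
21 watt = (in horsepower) 0.02816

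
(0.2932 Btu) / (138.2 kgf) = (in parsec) 7.397e-18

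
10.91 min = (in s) 654.6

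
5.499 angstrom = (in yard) 6.014e-10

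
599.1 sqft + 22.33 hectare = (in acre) 55.19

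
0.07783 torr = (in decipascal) 103.8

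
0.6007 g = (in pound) 0.001324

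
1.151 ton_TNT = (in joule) 4.816e+09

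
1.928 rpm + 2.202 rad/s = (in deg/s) 137.7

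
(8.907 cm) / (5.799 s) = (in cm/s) 1.536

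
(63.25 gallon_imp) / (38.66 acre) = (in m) 1.838e-06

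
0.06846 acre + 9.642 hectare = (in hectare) 9.67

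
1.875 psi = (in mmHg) 96.97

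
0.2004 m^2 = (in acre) 4.952e-05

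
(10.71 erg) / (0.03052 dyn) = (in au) 2.346e-11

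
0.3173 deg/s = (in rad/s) 0.005538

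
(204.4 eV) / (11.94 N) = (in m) 2.743e-18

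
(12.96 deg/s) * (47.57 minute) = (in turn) 102.8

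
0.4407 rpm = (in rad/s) 0.04615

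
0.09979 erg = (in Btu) 9.458e-12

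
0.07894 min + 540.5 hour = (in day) 22.52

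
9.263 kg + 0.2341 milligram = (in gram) 9263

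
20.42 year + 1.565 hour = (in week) 1065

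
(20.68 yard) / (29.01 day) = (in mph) 1.688e-05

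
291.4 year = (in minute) 1.532e+08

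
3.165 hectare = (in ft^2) 3.407e+05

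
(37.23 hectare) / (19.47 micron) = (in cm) 1.912e+12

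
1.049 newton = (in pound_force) 0.2358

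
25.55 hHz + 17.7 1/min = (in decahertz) 255.5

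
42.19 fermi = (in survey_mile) 2.622e-17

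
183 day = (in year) 0.5014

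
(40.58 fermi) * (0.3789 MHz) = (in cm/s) 1.538e-06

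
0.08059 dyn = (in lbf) 1.812e-07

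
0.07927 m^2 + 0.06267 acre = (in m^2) 253.7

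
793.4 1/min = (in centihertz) 1322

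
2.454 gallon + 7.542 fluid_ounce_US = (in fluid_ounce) 321.7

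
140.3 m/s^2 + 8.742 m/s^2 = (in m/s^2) 149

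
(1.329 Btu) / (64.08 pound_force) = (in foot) 16.14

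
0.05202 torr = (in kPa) 0.006935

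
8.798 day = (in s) 7.601e+05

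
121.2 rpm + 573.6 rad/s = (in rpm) 5599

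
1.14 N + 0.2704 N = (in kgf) 0.1438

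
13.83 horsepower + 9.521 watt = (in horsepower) 13.84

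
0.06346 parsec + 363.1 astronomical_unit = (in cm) 2.012e+17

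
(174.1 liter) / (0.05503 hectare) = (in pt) 0.8968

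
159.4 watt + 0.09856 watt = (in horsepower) 0.2139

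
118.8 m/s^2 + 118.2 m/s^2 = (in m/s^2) 237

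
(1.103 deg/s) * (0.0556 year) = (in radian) 3.375e+04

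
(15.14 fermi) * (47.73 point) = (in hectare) 2.549e-20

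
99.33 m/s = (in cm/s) 9933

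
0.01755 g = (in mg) 17.55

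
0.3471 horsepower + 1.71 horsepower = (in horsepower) 2.057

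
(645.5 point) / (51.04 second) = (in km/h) 0.01606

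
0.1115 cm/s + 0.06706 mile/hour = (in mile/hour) 0.06955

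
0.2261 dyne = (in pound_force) 5.083e-07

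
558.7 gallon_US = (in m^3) 2.115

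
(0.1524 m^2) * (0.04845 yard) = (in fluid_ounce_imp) 237.6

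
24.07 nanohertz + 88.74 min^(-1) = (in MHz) 1.479e-06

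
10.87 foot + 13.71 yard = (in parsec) 5.137e-16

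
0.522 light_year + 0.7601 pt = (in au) 3.301e+04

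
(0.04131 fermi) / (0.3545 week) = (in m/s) 1.927e-22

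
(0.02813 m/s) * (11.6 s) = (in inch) 12.85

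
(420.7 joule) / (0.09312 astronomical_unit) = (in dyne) 0.00302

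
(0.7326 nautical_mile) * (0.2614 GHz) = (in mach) 1.042e+09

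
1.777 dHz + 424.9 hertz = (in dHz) 4251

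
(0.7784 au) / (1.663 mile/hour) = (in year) 4967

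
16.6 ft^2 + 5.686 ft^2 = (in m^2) 2.07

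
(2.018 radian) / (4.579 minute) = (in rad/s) 0.007345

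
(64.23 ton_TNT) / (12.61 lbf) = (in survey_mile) 2.977e+06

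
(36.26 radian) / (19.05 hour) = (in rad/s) 0.0005287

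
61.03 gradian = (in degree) 54.93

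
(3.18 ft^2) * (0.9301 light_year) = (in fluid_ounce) 8.79e+19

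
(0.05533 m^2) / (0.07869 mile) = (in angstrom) 4.369e+06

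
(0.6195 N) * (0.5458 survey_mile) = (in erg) 5.442e+09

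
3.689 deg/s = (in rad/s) 0.06439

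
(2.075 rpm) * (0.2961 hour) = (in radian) 231.6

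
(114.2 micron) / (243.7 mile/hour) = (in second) 1.048e-06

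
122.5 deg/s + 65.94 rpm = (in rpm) 86.36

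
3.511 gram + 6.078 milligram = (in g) 3.517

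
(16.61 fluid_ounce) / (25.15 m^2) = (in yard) 2.136e-05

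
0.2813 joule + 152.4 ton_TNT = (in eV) 3.98e+30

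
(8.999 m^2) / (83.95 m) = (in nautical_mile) 5.788e-05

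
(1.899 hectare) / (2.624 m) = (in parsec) 2.345e-13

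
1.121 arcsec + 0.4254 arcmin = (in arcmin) 0.4441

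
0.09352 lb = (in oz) 1.496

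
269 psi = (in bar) 18.55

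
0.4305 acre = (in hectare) 0.1742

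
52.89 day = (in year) 0.1449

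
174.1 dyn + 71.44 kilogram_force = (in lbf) 157.5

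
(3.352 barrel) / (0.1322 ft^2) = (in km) 0.04339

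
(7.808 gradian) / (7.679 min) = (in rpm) 0.002542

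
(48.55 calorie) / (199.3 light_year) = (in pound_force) 2.422e-17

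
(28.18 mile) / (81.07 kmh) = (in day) 0.02331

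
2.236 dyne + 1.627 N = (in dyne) 1.627e+05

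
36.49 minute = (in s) 2189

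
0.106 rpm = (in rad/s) 0.0111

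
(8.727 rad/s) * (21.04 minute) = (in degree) 6.312e+05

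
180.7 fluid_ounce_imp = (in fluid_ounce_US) 173.6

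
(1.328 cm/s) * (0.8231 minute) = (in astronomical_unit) 4.384e-12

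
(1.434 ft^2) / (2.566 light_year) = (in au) 3.668e-29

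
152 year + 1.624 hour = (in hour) 1.332e+06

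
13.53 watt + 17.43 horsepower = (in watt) 1.301e+04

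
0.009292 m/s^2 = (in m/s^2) 0.009292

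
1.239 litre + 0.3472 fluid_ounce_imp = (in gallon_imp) 0.2747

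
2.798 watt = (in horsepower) 0.003752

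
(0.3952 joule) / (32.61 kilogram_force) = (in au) 8.261e-15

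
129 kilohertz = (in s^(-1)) 1.29e+05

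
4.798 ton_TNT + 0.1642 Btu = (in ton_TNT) 4.798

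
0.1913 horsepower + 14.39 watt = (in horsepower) 0.2106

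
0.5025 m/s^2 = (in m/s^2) 0.5025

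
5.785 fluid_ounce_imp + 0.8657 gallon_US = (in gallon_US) 0.9091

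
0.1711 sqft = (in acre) 3.928e-06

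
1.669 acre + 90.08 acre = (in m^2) 3.713e+05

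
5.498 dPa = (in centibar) 0.0005498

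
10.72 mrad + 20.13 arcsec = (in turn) 0.001722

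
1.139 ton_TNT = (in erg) 4.766e+16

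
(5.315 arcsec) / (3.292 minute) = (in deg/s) 7.475e-06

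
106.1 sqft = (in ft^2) 106.1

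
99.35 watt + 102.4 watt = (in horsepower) 0.2706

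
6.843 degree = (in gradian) 7.603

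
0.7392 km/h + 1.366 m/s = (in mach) 0.004615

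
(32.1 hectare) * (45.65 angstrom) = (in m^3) 0.001465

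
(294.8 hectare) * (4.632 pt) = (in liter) 4.817e+06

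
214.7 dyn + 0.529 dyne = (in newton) 0.002152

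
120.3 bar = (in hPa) 1.203e+05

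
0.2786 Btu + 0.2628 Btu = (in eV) 3.565e+21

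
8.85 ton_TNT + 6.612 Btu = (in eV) 2.311e+29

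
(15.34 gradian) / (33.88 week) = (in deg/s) 6.738e-07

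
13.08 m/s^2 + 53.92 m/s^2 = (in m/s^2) 67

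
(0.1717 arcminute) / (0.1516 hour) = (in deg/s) 5.243e-06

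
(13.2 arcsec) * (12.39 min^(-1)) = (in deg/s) 0.0007572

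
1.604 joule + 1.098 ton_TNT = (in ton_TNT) 1.098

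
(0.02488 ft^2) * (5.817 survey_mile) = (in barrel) 136.1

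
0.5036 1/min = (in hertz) 0.008393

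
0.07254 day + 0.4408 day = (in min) 739.2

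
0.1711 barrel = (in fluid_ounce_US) 919.8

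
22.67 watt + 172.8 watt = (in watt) 195.5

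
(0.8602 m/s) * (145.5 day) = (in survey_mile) 6719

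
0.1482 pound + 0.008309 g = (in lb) 0.1482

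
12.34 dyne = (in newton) 0.0001234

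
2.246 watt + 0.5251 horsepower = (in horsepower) 0.5281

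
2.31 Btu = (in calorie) 582.5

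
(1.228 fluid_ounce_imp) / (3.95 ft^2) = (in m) 9.508e-05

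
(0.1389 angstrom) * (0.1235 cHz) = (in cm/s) 1.715e-12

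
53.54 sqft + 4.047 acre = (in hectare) 1.638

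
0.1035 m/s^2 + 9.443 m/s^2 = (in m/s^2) 9.546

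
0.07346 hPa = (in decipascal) 73.46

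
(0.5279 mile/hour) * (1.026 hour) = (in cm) 8.717e+04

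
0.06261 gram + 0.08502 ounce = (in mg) 2473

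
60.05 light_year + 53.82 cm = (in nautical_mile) 3.068e+14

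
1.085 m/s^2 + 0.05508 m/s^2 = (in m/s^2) 1.14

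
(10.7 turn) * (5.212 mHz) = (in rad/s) 0.3504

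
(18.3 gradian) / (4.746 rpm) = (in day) 6.694e-06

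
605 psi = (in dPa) 4.171e+07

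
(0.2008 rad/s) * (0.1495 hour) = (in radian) 108.1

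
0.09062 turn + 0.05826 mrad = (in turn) 0.09063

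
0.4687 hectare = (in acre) 1.158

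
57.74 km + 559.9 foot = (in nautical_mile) 31.27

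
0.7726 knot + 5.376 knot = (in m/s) 3.163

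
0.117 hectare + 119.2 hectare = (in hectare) 119.3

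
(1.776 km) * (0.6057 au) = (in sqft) 1.732e+15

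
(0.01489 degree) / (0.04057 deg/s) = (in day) 4.248e-06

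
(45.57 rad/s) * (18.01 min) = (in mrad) 4.924e+07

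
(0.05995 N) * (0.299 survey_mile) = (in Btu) 0.02734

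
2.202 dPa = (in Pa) 0.2202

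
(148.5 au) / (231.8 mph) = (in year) 6798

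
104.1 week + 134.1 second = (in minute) 1.049e+06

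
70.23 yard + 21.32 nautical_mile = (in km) 39.55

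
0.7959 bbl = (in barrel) 0.7959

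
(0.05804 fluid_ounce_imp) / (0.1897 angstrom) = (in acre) 21.48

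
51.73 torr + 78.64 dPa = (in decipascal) 6.905e+04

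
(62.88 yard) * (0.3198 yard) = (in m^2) 16.81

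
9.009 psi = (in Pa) 6.211e+04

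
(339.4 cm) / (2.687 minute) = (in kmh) 0.07579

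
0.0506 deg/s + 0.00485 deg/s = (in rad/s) 0.0009678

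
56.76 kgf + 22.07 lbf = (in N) 654.8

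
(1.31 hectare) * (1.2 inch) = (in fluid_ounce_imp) 1.405e+07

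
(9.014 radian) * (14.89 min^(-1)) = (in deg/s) 128.2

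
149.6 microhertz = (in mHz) 0.1496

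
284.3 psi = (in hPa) 1.96e+04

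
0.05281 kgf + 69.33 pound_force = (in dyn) 3.089e+07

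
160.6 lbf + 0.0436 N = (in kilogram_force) 72.85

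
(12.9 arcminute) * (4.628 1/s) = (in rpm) 0.1658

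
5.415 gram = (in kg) 0.005415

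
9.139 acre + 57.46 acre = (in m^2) 2.695e+05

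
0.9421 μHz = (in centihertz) 9.421e-05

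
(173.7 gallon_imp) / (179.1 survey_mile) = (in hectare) 2.74e-10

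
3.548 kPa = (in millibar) 35.48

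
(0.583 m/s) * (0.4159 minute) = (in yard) 15.91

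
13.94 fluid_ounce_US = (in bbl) 0.002593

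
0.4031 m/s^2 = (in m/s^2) 0.4031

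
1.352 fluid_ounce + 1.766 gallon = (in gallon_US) 1.777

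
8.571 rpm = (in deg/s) 51.43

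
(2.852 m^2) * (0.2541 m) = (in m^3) 0.7247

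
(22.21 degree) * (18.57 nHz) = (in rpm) 6.874e-08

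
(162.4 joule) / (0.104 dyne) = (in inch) 6.148e+09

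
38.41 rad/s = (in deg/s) 2201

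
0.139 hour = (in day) 0.005792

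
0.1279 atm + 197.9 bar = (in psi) 2872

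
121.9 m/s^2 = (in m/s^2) 121.9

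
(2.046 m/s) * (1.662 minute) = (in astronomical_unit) 1.364e-09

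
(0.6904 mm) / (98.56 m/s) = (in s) 7.005e-06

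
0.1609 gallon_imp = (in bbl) 0.004601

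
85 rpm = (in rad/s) 8.901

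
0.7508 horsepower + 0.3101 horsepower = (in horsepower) 1.061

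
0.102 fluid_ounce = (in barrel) 1.897e-05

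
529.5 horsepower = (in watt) 3.948e+05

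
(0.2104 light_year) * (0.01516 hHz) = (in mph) 6.75e+15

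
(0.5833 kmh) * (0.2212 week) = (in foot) 7.112e+04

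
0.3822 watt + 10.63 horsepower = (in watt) 7927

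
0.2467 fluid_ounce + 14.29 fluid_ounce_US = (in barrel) 0.002704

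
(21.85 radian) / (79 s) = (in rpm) 2.641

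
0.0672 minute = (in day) 4.667e-05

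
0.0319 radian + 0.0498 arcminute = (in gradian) 2.032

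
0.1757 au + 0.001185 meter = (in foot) 8.623e+10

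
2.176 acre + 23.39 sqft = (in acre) 2.177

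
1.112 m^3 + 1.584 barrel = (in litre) 1364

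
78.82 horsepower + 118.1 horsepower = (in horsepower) 196.9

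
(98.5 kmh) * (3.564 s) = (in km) 0.09752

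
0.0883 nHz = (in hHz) 8.83e-13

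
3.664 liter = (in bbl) 0.02305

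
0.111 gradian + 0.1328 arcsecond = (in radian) 0.001744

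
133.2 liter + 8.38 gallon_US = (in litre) 164.9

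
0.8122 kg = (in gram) 812.2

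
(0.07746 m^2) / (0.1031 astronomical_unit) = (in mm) 5.022e-09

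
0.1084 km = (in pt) 3.073e+05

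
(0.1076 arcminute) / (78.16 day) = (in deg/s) 2.656e-10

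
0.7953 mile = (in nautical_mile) 0.6911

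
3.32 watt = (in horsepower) 0.004452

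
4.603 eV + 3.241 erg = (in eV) 2.023e+12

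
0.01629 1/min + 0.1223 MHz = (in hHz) 1223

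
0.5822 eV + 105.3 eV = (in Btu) 1.608e-20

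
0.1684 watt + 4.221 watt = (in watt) 4.389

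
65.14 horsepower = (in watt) 4.857e+04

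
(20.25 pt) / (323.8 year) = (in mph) 1.565e-12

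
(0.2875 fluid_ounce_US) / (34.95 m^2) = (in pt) 0.0006896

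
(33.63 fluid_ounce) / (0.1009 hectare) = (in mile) 6.125e-10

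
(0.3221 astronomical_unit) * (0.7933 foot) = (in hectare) 1.165e+06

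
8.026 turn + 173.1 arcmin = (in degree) 2892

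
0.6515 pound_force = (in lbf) 0.6515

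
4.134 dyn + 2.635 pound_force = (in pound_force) 2.635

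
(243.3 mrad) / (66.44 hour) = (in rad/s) 1.017e-06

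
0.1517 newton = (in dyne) 1.517e+04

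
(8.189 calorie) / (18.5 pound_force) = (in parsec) 1.349e-17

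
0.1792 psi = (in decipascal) 1.236e+04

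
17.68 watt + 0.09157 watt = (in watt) 17.77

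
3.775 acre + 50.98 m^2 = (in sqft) 1.65e+05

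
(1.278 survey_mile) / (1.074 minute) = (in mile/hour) 71.4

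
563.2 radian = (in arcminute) 1.936e+06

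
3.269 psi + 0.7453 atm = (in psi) 14.22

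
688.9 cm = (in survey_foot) 22.6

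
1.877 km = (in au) 1.255e-08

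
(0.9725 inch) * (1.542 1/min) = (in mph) 0.00142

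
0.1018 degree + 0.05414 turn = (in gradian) 21.77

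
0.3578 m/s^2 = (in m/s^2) 0.3578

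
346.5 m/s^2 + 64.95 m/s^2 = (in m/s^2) 411.4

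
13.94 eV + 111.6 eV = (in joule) 2.011e-17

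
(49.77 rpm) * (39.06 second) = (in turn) 32.4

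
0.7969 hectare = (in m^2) 7969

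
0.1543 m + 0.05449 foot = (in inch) 6.729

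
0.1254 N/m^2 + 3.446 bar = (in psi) 49.98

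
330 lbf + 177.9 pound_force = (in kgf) 230.4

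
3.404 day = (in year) 0.009326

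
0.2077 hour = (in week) 0.001236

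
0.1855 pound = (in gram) 84.14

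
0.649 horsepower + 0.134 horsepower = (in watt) 583.9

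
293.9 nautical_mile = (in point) 1.543e+09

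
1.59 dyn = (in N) 1.59e-05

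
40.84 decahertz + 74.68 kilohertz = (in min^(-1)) 4.505e+06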